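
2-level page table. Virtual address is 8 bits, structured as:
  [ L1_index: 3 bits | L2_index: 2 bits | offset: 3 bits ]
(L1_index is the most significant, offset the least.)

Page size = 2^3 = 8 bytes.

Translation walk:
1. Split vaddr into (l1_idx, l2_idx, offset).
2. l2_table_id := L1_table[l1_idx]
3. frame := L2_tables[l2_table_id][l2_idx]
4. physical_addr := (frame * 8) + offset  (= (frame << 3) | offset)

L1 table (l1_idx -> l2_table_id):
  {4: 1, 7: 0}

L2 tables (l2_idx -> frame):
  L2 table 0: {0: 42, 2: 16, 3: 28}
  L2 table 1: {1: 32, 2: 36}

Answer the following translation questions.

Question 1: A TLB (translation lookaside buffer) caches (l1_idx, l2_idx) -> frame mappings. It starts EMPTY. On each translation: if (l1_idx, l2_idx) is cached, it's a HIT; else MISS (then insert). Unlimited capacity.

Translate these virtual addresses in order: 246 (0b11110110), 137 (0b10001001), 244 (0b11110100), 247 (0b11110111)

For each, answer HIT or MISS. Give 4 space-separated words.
vaddr=246: (7,2) not in TLB -> MISS, insert
vaddr=137: (4,1) not in TLB -> MISS, insert
vaddr=244: (7,2) in TLB -> HIT
vaddr=247: (7,2) in TLB -> HIT

Answer: MISS MISS HIT HIT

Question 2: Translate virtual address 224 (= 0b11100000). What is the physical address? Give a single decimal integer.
Answer: 336

Derivation:
vaddr = 224 = 0b11100000
Split: l1_idx=7, l2_idx=0, offset=0
L1[7] = 0
L2[0][0] = 42
paddr = 42 * 8 + 0 = 336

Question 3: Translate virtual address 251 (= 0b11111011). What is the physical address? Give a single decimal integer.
vaddr = 251 = 0b11111011
Split: l1_idx=7, l2_idx=3, offset=3
L1[7] = 0
L2[0][3] = 28
paddr = 28 * 8 + 3 = 227

Answer: 227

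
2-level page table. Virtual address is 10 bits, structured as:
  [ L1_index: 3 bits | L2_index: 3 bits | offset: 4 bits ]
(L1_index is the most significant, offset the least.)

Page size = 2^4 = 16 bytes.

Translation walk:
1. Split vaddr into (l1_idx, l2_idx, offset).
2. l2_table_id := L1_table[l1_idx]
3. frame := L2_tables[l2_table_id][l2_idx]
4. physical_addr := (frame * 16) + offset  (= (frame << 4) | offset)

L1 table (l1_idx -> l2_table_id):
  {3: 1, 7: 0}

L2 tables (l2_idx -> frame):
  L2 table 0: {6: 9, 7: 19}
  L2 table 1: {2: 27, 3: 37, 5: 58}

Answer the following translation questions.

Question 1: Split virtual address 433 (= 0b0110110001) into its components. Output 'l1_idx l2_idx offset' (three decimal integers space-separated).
Answer: 3 3 1

Derivation:
vaddr = 433 = 0b0110110001
  top 3 bits -> l1_idx = 3
  next 3 bits -> l2_idx = 3
  bottom 4 bits -> offset = 1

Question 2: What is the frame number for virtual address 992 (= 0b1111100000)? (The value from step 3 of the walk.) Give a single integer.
vaddr = 992: l1_idx=7, l2_idx=6
L1[7] = 0; L2[0][6] = 9

Answer: 9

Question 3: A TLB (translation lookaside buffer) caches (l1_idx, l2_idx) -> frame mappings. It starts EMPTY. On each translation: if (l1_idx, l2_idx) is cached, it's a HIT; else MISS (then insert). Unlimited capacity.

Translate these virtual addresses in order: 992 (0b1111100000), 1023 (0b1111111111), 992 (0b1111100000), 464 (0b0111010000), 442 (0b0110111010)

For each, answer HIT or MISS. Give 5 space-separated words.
Answer: MISS MISS HIT MISS MISS

Derivation:
vaddr=992: (7,6) not in TLB -> MISS, insert
vaddr=1023: (7,7) not in TLB -> MISS, insert
vaddr=992: (7,6) in TLB -> HIT
vaddr=464: (3,5) not in TLB -> MISS, insert
vaddr=442: (3,3) not in TLB -> MISS, insert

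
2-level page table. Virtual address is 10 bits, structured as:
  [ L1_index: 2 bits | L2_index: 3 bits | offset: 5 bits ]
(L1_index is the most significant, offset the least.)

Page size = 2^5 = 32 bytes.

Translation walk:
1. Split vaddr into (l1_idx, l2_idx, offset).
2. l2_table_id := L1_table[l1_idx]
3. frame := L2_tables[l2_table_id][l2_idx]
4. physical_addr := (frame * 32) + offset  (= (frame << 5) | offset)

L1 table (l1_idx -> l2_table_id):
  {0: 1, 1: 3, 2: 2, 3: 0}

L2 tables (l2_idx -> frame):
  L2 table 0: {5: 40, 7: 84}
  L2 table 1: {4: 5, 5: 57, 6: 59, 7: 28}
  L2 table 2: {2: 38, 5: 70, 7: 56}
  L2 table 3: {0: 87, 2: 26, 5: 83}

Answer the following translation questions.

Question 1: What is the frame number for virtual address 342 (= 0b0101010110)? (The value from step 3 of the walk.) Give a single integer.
vaddr = 342: l1_idx=1, l2_idx=2
L1[1] = 3; L2[3][2] = 26

Answer: 26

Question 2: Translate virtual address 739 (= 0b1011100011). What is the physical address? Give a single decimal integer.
Answer: 1795

Derivation:
vaddr = 739 = 0b1011100011
Split: l1_idx=2, l2_idx=7, offset=3
L1[2] = 2
L2[2][7] = 56
paddr = 56 * 32 + 3 = 1795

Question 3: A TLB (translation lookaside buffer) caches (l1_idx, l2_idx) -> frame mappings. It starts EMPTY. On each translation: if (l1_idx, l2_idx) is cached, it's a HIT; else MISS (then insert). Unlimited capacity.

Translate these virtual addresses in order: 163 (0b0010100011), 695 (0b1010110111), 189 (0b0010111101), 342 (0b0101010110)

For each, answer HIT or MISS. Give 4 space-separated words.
vaddr=163: (0,5) not in TLB -> MISS, insert
vaddr=695: (2,5) not in TLB -> MISS, insert
vaddr=189: (0,5) in TLB -> HIT
vaddr=342: (1,2) not in TLB -> MISS, insert

Answer: MISS MISS HIT MISS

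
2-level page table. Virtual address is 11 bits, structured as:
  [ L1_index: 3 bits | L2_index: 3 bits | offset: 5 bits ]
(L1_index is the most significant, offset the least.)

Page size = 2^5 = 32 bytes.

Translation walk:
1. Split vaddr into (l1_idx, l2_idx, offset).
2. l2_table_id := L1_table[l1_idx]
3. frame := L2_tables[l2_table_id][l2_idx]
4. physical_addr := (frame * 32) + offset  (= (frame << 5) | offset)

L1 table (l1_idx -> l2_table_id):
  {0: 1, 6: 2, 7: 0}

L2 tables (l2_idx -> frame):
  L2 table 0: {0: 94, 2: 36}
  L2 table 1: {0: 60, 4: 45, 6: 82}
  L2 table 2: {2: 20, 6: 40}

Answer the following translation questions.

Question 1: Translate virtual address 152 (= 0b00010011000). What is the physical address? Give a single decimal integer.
Answer: 1464

Derivation:
vaddr = 152 = 0b00010011000
Split: l1_idx=0, l2_idx=4, offset=24
L1[0] = 1
L2[1][4] = 45
paddr = 45 * 32 + 24 = 1464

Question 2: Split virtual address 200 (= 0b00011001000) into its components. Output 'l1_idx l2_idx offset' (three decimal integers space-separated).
Answer: 0 6 8

Derivation:
vaddr = 200 = 0b00011001000
  top 3 bits -> l1_idx = 0
  next 3 bits -> l2_idx = 6
  bottom 5 bits -> offset = 8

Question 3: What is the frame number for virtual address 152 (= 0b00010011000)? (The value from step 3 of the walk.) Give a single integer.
vaddr = 152: l1_idx=0, l2_idx=4
L1[0] = 1; L2[1][4] = 45

Answer: 45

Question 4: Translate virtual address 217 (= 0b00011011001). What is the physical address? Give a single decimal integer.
Answer: 2649

Derivation:
vaddr = 217 = 0b00011011001
Split: l1_idx=0, l2_idx=6, offset=25
L1[0] = 1
L2[1][6] = 82
paddr = 82 * 32 + 25 = 2649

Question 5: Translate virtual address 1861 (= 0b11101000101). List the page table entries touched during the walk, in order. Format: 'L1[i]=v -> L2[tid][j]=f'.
vaddr = 1861 = 0b11101000101
Split: l1_idx=7, l2_idx=2, offset=5

Answer: L1[7]=0 -> L2[0][2]=36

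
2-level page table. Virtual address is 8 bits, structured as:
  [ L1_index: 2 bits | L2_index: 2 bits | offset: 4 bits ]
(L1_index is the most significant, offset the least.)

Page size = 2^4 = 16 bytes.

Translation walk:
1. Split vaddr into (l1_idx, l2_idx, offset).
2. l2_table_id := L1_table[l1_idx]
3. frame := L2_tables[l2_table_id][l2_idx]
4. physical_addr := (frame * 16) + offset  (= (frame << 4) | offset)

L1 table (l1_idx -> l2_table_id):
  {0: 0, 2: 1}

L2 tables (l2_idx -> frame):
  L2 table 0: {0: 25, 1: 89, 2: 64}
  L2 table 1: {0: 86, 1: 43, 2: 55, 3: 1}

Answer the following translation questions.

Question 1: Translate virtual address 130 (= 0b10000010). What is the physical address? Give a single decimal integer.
vaddr = 130 = 0b10000010
Split: l1_idx=2, l2_idx=0, offset=2
L1[2] = 1
L2[1][0] = 86
paddr = 86 * 16 + 2 = 1378

Answer: 1378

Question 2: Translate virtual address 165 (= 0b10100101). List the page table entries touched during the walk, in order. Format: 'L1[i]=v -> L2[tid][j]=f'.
Answer: L1[2]=1 -> L2[1][2]=55

Derivation:
vaddr = 165 = 0b10100101
Split: l1_idx=2, l2_idx=2, offset=5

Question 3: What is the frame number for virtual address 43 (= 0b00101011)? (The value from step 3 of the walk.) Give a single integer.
Answer: 64

Derivation:
vaddr = 43: l1_idx=0, l2_idx=2
L1[0] = 0; L2[0][2] = 64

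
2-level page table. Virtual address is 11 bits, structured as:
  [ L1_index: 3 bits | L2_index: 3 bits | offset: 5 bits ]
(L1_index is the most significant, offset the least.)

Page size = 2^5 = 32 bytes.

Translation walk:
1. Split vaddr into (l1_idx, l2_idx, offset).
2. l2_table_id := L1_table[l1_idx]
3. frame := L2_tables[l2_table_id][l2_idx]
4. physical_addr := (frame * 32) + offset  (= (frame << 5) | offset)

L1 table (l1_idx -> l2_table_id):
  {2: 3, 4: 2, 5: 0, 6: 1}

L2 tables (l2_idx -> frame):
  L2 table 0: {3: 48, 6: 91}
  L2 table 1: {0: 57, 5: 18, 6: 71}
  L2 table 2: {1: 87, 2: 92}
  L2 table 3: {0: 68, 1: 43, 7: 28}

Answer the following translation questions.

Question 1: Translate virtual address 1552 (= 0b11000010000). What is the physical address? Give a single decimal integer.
Answer: 1840

Derivation:
vaddr = 1552 = 0b11000010000
Split: l1_idx=6, l2_idx=0, offset=16
L1[6] = 1
L2[1][0] = 57
paddr = 57 * 32 + 16 = 1840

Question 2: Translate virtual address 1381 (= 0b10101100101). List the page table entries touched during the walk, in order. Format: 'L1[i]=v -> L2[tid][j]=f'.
vaddr = 1381 = 0b10101100101
Split: l1_idx=5, l2_idx=3, offset=5

Answer: L1[5]=0 -> L2[0][3]=48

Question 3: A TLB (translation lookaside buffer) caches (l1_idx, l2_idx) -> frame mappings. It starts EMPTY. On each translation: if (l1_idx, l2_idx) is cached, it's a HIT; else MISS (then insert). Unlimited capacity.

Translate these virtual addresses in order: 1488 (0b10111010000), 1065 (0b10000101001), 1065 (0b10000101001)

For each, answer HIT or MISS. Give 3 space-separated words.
Answer: MISS MISS HIT

Derivation:
vaddr=1488: (5,6) not in TLB -> MISS, insert
vaddr=1065: (4,1) not in TLB -> MISS, insert
vaddr=1065: (4,1) in TLB -> HIT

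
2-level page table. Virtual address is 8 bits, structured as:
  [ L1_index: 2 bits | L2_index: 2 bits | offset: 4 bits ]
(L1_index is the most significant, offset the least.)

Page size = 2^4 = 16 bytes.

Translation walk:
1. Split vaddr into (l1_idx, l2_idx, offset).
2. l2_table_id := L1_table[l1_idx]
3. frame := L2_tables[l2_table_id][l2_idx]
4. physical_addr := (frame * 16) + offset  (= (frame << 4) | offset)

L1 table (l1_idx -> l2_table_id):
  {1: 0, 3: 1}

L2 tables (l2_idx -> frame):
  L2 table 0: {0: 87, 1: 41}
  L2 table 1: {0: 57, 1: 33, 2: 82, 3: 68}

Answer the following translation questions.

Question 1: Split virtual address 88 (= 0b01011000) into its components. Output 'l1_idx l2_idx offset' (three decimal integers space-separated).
vaddr = 88 = 0b01011000
  top 2 bits -> l1_idx = 1
  next 2 bits -> l2_idx = 1
  bottom 4 bits -> offset = 8

Answer: 1 1 8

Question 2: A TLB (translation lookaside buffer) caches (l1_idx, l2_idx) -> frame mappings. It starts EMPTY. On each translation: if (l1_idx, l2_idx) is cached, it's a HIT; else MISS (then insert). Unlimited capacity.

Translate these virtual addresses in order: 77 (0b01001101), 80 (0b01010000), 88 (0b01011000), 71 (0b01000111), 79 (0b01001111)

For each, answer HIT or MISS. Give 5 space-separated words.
Answer: MISS MISS HIT HIT HIT

Derivation:
vaddr=77: (1,0) not in TLB -> MISS, insert
vaddr=80: (1,1) not in TLB -> MISS, insert
vaddr=88: (1,1) in TLB -> HIT
vaddr=71: (1,0) in TLB -> HIT
vaddr=79: (1,0) in TLB -> HIT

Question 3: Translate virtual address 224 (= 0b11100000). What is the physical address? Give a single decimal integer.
vaddr = 224 = 0b11100000
Split: l1_idx=3, l2_idx=2, offset=0
L1[3] = 1
L2[1][2] = 82
paddr = 82 * 16 + 0 = 1312

Answer: 1312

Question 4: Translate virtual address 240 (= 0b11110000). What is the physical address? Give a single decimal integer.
vaddr = 240 = 0b11110000
Split: l1_idx=3, l2_idx=3, offset=0
L1[3] = 1
L2[1][3] = 68
paddr = 68 * 16 + 0 = 1088

Answer: 1088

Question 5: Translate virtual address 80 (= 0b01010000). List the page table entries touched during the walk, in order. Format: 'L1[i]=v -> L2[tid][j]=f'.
vaddr = 80 = 0b01010000
Split: l1_idx=1, l2_idx=1, offset=0

Answer: L1[1]=0 -> L2[0][1]=41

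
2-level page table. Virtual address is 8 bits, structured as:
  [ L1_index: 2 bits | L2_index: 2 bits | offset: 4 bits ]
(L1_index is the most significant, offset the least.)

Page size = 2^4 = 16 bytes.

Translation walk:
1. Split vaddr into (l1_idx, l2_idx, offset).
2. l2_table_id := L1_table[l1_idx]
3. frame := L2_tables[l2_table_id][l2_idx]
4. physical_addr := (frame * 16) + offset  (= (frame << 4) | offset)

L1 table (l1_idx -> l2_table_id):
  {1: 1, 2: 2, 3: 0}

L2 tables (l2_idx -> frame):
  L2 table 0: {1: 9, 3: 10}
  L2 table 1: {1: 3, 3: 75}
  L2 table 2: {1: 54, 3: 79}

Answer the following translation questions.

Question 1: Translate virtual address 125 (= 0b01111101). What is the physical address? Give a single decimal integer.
vaddr = 125 = 0b01111101
Split: l1_idx=1, l2_idx=3, offset=13
L1[1] = 1
L2[1][3] = 75
paddr = 75 * 16 + 13 = 1213

Answer: 1213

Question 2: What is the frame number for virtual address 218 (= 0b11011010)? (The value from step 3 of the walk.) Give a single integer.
Answer: 9

Derivation:
vaddr = 218: l1_idx=3, l2_idx=1
L1[3] = 0; L2[0][1] = 9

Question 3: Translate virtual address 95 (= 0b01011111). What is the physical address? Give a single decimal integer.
vaddr = 95 = 0b01011111
Split: l1_idx=1, l2_idx=1, offset=15
L1[1] = 1
L2[1][1] = 3
paddr = 3 * 16 + 15 = 63

Answer: 63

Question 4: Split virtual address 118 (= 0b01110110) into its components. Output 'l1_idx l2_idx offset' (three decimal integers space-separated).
Answer: 1 3 6

Derivation:
vaddr = 118 = 0b01110110
  top 2 bits -> l1_idx = 1
  next 2 bits -> l2_idx = 3
  bottom 4 bits -> offset = 6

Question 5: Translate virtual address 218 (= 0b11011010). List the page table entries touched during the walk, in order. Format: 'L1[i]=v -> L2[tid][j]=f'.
Answer: L1[3]=0 -> L2[0][1]=9

Derivation:
vaddr = 218 = 0b11011010
Split: l1_idx=3, l2_idx=1, offset=10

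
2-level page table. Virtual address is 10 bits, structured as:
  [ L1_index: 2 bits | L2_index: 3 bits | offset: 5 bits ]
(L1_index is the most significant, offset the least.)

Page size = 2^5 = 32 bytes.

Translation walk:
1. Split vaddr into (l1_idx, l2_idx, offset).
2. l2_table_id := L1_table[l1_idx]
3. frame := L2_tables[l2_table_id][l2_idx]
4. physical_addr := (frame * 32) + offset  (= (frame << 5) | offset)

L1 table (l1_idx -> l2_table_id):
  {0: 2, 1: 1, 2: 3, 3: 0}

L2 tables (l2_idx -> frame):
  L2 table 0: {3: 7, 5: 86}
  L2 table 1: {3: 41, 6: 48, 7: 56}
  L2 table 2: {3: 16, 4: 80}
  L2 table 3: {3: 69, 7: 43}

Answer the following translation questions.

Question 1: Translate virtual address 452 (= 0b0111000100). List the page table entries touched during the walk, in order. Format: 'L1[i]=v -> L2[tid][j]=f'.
Answer: L1[1]=1 -> L2[1][6]=48

Derivation:
vaddr = 452 = 0b0111000100
Split: l1_idx=1, l2_idx=6, offset=4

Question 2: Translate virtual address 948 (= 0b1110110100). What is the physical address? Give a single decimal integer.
vaddr = 948 = 0b1110110100
Split: l1_idx=3, l2_idx=5, offset=20
L1[3] = 0
L2[0][5] = 86
paddr = 86 * 32 + 20 = 2772

Answer: 2772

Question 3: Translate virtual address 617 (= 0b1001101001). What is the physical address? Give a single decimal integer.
vaddr = 617 = 0b1001101001
Split: l1_idx=2, l2_idx=3, offset=9
L1[2] = 3
L2[3][3] = 69
paddr = 69 * 32 + 9 = 2217

Answer: 2217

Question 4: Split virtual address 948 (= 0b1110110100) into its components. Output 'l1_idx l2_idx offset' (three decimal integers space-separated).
vaddr = 948 = 0b1110110100
  top 2 bits -> l1_idx = 3
  next 3 bits -> l2_idx = 5
  bottom 5 bits -> offset = 20

Answer: 3 5 20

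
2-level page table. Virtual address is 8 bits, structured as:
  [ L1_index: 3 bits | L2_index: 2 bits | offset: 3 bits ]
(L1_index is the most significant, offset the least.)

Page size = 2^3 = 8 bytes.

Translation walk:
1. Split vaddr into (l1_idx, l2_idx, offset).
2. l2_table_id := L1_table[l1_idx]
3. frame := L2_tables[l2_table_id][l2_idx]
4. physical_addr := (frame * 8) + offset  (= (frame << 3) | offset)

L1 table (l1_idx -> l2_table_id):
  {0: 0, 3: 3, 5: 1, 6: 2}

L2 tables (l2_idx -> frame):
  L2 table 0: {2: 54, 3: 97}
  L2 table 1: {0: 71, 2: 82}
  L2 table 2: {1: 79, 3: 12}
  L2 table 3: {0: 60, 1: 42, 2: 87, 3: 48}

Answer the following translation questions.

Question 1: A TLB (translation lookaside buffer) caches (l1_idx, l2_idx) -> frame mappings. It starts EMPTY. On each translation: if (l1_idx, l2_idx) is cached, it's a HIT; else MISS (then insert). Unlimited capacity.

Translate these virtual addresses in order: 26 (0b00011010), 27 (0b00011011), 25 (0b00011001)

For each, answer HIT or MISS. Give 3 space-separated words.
vaddr=26: (0,3) not in TLB -> MISS, insert
vaddr=27: (0,3) in TLB -> HIT
vaddr=25: (0,3) in TLB -> HIT

Answer: MISS HIT HIT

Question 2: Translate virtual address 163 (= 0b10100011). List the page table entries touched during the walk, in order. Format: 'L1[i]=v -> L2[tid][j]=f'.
vaddr = 163 = 0b10100011
Split: l1_idx=5, l2_idx=0, offset=3

Answer: L1[5]=1 -> L2[1][0]=71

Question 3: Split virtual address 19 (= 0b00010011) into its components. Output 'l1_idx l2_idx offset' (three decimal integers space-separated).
Answer: 0 2 3

Derivation:
vaddr = 19 = 0b00010011
  top 3 bits -> l1_idx = 0
  next 2 bits -> l2_idx = 2
  bottom 3 bits -> offset = 3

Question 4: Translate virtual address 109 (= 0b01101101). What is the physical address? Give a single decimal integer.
Answer: 341

Derivation:
vaddr = 109 = 0b01101101
Split: l1_idx=3, l2_idx=1, offset=5
L1[3] = 3
L2[3][1] = 42
paddr = 42 * 8 + 5 = 341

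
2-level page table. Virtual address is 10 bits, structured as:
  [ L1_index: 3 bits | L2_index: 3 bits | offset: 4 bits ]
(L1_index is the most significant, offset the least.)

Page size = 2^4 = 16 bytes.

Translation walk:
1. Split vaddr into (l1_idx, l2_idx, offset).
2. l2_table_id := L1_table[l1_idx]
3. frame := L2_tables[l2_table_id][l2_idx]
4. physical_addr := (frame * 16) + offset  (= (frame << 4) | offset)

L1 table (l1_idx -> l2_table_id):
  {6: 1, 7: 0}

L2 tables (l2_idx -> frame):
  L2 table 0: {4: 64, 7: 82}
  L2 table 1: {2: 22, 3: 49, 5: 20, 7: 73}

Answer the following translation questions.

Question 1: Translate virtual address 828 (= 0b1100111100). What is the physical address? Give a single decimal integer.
Answer: 796

Derivation:
vaddr = 828 = 0b1100111100
Split: l1_idx=6, l2_idx=3, offset=12
L1[6] = 1
L2[1][3] = 49
paddr = 49 * 16 + 12 = 796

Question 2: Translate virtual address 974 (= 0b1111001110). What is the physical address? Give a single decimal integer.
vaddr = 974 = 0b1111001110
Split: l1_idx=7, l2_idx=4, offset=14
L1[7] = 0
L2[0][4] = 64
paddr = 64 * 16 + 14 = 1038

Answer: 1038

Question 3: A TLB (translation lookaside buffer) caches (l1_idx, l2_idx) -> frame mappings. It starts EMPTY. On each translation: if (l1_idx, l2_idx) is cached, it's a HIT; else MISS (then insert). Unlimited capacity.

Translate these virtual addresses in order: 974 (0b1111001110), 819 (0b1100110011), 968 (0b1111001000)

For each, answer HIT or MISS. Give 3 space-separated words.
Answer: MISS MISS HIT

Derivation:
vaddr=974: (7,4) not in TLB -> MISS, insert
vaddr=819: (6,3) not in TLB -> MISS, insert
vaddr=968: (7,4) in TLB -> HIT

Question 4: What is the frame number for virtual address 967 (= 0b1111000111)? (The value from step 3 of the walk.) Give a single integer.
Answer: 64

Derivation:
vaddr = 967: l1_idx=7, l2_idx=4
L1[7] = 0; L2[0][4] = 64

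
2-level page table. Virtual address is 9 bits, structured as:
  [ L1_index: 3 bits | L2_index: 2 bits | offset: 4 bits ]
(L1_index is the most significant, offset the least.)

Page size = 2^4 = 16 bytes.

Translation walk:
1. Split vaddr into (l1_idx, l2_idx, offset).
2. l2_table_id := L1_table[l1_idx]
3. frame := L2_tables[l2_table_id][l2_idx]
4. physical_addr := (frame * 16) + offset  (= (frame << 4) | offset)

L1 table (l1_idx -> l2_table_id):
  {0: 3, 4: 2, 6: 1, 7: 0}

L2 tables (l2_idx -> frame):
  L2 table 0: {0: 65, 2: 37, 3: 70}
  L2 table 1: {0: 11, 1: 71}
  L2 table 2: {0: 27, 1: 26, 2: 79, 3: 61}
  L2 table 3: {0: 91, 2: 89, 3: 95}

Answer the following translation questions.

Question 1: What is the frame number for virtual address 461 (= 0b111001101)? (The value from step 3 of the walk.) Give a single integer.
Answer: 65

Derivation:
vaddr = 461: l1_idx=7, l2_idx=0
L1[7] = 0; L2[0][0] = 65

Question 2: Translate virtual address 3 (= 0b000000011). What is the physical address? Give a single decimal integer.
vaddr = 3 = 0b000000011
Split: l1_idx=0, l2_idx=0, offset=3
L1[0] = 3
L2[3][0] = 91
paddr = 91 * 16 + 3 = 1459

Answer: 1459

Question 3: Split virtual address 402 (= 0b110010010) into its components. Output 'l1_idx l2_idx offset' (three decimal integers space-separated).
vaddr = 402 = 0b110010010
  top 3 bits -> l1_idx = 6
  next 2 bits -> l2_idx = 1
  bottom 4 bits -> offset = 2

Answer: 6 1 2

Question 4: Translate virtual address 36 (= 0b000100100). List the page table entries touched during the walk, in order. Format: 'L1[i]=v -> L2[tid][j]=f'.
Answer: L1[0]=3 -> L2[3][2]=89

Derivation:
vaddr = 36 = 0b000100100
Split: l1_idx=0, l2_idx=2, offset=4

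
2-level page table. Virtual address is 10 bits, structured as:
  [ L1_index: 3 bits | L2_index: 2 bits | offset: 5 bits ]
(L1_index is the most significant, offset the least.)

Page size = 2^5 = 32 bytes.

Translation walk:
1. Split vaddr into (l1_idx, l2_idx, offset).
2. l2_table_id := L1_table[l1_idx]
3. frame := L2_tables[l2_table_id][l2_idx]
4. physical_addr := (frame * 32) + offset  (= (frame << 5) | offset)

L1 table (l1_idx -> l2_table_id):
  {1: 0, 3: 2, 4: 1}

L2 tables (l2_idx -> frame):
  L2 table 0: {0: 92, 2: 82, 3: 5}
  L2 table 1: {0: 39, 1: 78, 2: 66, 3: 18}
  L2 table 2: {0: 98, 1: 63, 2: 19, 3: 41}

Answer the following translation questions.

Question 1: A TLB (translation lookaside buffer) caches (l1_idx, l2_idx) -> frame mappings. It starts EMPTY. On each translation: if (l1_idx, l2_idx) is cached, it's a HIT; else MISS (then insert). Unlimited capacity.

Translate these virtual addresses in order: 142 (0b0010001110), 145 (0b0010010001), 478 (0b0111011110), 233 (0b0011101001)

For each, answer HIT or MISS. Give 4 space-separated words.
Answer: MISS HIT MISS MISS

Derivation:
vaddr=142: (1,0) not in TLB -> MISS, insert
vaddr=145: (1,0) in TLB -> HIT
vaddr=478: (3,2) not in TLB -> MISS, insert
vaddr=233: (1,3) not in TLB -> MISS, insert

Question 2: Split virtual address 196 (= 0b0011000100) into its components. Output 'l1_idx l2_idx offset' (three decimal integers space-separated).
vaddr = 196 = 0b0011000100
  top 3 bits -> l1_idx = 1
  next 2 bits -> l2_idx = 2
  bottom 5 bits -> offset = 4

Answer: 1 2 4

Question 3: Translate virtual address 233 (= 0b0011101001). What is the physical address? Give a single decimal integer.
Answer: 169

Derivation:
vaddr = 233 = 0b0011101001
Split: l1_idx=1, l2_idx=3, offset=9
L1[1] = 0
L2[0][3] = 5
paddr = 5 * 32 + 9 = 169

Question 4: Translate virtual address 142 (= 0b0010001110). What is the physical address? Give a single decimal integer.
vaddr = 142 = 0b0010001110
Split: l1_idx=1, l2_idx=0, offset=14
L1[1] = 0
L2[0][0] = 92
paddr = 92 * 32 + 14 = 2958

Answer: 2958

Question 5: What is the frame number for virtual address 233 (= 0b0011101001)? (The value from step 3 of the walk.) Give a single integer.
vaddr = 233: l1_idx=1, l2_idx=3
L1[1] = 0; L2[0][3] = 5

Answer: 5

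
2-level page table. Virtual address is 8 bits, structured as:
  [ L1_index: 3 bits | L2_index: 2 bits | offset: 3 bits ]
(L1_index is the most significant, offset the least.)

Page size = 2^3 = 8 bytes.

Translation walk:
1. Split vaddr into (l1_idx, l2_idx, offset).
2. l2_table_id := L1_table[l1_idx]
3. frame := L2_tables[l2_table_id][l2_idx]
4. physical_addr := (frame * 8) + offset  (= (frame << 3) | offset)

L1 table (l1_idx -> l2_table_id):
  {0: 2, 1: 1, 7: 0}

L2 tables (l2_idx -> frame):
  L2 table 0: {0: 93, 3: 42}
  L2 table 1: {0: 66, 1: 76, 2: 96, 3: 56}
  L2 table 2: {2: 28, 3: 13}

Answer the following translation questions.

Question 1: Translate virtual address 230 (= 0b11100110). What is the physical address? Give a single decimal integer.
Answer: 750

Derivation:
vaddr = 230 = 0b11100110
Split: l1_idx=7, l2_idx=0, offset=6
L1[7] = 0
L2[0][0] = 93
paddr = 93 * 8 + 6 = 750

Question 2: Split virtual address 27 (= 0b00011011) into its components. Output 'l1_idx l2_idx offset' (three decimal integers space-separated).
Answer: 0 3 3

Derivation:
vaddr = 27 = 0b00011011
  top 3 bits -> l1_idx = 0
  next 2 bits -> l2_idx = 3
  bottom 3 bits -> offset = 3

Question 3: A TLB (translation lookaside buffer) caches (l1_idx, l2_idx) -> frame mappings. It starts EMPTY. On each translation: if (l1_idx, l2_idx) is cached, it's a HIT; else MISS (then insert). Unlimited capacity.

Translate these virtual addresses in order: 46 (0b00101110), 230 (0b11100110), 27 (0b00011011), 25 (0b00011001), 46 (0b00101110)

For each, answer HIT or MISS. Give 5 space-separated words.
Answer: MISS MISS MISS HIT HIT

Derivation:
vaddr=46: (1,1) not in TLB -> MISS, insert
vaddr=230: (7,0) not in TLB -> MISS, insert
vaddr=27: (0,3) not in TLB -> MISS, insert
vaddr=25: (0,3) in TLB -> HIT
vaddr=46: (1,1) in TLB -> HIT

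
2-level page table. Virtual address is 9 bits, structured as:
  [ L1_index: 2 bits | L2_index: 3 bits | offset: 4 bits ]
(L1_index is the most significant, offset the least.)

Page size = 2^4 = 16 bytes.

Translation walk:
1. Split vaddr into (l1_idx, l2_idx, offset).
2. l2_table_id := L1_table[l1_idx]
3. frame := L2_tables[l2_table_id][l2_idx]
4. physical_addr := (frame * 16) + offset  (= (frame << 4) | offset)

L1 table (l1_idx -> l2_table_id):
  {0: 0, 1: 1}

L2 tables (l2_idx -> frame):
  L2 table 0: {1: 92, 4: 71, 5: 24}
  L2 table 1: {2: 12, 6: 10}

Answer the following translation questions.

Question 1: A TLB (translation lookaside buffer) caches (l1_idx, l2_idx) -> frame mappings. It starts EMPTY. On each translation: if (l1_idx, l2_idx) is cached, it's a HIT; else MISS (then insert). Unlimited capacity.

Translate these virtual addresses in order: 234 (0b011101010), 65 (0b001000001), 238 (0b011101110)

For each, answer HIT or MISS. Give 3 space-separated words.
vaddr=234: (1,6) not in TLB -> MISS, insert
vaddr=65: (0,4) not in TLB -> MISS, insert
vaddr=238: (1,6) in TLB -> HIT

Answer: MISS MISS HIT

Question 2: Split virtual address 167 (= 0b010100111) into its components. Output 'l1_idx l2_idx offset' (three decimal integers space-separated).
Answer: 1 2 7

Derivation:
vaddr = 167 = 0b010100111
  top 2 bits -> l1_idx = 1
  next 3 bits -> l2_idx = 2
  bottom 4 bits -> offset = 7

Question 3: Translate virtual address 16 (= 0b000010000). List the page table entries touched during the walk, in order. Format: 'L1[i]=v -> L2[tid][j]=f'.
vaddr = 16 = 0b000010000
Split: l1_idx=0, l2_idx=1, offset=0

Answer: L1[0]=0 -> L2[0][1]=92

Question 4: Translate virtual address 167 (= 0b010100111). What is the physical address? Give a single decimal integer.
Answer: 199

Derivation:
vaddr = 167 = 0b010100111
Split: l1_idx=1, l2_idx=2, offset=7
L1[1] = 1
L2[1][2] = 12
paddr = 12 * 16 + 7 = 199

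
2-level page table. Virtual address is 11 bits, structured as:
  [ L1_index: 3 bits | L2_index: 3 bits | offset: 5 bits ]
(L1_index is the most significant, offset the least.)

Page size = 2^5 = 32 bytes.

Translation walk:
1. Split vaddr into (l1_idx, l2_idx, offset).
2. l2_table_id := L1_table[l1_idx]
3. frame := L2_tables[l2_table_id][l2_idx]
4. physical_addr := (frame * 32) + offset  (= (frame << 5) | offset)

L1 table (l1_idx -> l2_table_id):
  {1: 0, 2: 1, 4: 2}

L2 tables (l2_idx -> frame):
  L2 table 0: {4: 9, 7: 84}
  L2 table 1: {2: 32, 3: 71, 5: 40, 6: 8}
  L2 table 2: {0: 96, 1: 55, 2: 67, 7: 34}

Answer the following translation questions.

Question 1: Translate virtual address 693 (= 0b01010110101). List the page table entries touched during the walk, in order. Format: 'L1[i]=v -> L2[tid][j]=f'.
vaddr = 693 = 0b01010110101
Split: l1_idx=2, l2_idx=5, offset=21

Answer: L1[2]=1 -> L2[1][5]=40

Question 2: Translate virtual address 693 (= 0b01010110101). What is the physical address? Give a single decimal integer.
Answer: 1301

Derivation:
vaddr = 693 = 0b01010110101
Split: l1_idx=2, l2_idx=5, offset=21
L1[2] = 1
L2[1][5] = 40
paddr = 40 * 32 + 21 = 1301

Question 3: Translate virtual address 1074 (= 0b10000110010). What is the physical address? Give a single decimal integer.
vaddr = 1074 = 0b10000110010
Split: l1_idx=4, l2_idx=1, offset=18
L1[4] = 2
L2[2][1] = 55
paddr = 55 * 32 + 18 = 1778

Answer: 1778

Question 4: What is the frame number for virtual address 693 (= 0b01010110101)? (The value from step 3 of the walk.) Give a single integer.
vaddr = 693: l1_idx=2, l2_idx=5
L1[2] = 1; L2[1][5] = 40

Answer: 40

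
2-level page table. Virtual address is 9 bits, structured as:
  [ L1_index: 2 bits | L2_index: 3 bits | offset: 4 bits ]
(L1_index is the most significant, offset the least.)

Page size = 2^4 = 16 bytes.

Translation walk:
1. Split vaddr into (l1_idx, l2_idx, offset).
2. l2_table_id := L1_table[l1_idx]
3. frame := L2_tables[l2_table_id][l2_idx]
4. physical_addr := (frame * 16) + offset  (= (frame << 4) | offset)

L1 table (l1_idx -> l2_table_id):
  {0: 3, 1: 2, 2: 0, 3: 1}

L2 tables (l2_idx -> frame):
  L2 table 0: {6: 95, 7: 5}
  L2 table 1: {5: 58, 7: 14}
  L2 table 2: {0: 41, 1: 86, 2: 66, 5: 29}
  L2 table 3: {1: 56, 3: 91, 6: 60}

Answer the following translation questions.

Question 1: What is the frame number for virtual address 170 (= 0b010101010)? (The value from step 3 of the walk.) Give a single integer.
Answer: 66

Derivation:
vaddr = 170: l1_idx=1, l2_idx=2
L1[1] = 2; L2[2][2] = 66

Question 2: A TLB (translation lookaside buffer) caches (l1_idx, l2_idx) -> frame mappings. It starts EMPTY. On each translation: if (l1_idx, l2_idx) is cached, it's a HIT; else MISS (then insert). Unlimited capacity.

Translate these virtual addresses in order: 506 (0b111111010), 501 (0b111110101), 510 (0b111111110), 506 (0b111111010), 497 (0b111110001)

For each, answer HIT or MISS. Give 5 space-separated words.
Answer: MISS HIT HIT HIT HIT

Derivation:
vaddr=506: (3,7) not in TLB -> MISS, insert
vaddr=501: (3,7) in TLB -> HIT
vaddr=510: (3,7) in TLB -> HIT
vaddr=506: (3,7) in TLB -> HIT
vaddr=497: (3,7) in TLB -> HIT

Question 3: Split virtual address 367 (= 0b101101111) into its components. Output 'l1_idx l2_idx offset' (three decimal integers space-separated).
vaddr = 367 = 0b101101111
  top 2 bits -> l1_idx = 2
  next 3 bits -> l2_idx = 6
  bottom 4 bits -> offset = 15

Answer: 2 6 15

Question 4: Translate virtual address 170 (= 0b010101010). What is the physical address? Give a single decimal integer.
vaddr = 170 = 0b010101010
Split: l1_idx=1, l2_idx=2, offset=10
L1[1] = 2
L2[2][2] = 66
paddr = 66 * 16 + 10 = 1066

Answer: 1066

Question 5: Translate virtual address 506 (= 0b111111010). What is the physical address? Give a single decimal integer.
Answer: 234

Derivation:
vaddr = 506 = 0b111111010
Split: l1_idx=3, l2_idx=7, offset=10
L1[3] = 1
L2[1][7] = 14
paddr = 14 * 16 + 10 = 234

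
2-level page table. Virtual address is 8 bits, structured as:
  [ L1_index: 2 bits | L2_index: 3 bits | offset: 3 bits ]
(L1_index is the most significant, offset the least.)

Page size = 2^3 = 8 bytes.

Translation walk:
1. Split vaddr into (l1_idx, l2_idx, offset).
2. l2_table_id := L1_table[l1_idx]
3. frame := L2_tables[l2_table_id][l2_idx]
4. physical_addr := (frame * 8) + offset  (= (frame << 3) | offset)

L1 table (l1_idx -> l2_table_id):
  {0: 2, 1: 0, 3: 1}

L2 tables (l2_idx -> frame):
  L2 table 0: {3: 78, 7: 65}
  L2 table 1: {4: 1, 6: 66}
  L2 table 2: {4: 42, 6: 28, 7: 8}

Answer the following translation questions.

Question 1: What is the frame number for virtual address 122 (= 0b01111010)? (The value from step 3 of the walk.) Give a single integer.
Answer: 65

Derivation:
vaddr = 122: l1_idx=1, l2_idx=7
L1[1] = 0; L2[0][7] = 65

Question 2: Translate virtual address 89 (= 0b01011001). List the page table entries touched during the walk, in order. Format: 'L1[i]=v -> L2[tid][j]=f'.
vaddr = 89 = 0b01011001
Split: l1_idx=1, l2_idx=3, offset=1

Answer: L1[1]=0 -> L2[0][3]=78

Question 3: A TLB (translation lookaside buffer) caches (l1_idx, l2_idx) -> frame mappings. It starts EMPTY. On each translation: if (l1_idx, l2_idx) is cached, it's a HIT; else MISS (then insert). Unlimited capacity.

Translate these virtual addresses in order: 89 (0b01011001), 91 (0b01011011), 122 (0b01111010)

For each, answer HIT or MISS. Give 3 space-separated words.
Answer: MISS HIT MISS

Derivation:
vaddr=89: (1,3) not in TLB -> MISS, insert
vaddr=91: (1,3) in TLB -> HIT
vaddr=122: (1,7) not in TLB -> MISS, insert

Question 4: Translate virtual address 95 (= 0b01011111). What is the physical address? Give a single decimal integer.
vaddr = 95 = 0b01011111
Split: l1_idx=1, l2_idx=3, offset=7
L1[1] = 0
L2[0][3] = 78
paddr = 78 * 8 + 7 = 631

Answer: 631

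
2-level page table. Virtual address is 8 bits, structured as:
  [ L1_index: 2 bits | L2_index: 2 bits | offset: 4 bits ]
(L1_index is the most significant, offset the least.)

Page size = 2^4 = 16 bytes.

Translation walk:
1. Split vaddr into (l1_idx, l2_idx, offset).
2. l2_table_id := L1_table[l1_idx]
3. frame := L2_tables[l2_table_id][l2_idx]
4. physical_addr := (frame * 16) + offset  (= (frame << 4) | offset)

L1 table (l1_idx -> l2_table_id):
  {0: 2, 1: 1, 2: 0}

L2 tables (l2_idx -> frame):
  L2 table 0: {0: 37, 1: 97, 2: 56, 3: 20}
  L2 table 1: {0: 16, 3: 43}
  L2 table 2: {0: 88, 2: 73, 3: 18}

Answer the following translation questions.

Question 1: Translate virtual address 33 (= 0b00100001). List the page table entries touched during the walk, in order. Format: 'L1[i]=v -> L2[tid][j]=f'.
Answer: L1[0]=2 -> L2[2][2]=73

Derivation:
vaddr = 33 = 0b00100001
Split: l1_idx=0, l2_idx=2, offset=1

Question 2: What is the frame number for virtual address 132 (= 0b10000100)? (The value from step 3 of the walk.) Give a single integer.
Answer: 37

Derivation:
vaddr = 132: l1_idx=2, l2_idx=0
L1[2] = 0; L2[0][0] = 37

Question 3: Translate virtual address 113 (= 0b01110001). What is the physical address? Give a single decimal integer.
Answer: 689

Derivation:
vaddr = 113 = 0b01110001
Split: l1_idx=1, l2_idx=3, offset=1
L1[1] = 1
L2[1][3] = 43
paddr = 43 * 16 + 1 = 689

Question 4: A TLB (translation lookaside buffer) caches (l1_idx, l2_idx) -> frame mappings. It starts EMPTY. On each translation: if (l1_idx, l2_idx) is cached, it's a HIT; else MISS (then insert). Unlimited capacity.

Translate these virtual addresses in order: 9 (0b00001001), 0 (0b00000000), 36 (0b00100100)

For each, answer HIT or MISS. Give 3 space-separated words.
Answer: MISS HIT MISS

Derivation:
vaddr=9: (0,0) not in TLB -> MISS, insert
vaddr=0: (0,0) in TLB -> HIT
vaddr=36: (0,2) not in TLB -> MISS, insert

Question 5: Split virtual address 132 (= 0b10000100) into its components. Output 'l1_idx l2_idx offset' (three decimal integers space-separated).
vaddr = 132 = 0b10000100
  top 2 bits -> l1_idx = 2
  next 2 bits -> l2_idx = 0
  bottom 4 bits -> offset = 4

Answer: 2 0 4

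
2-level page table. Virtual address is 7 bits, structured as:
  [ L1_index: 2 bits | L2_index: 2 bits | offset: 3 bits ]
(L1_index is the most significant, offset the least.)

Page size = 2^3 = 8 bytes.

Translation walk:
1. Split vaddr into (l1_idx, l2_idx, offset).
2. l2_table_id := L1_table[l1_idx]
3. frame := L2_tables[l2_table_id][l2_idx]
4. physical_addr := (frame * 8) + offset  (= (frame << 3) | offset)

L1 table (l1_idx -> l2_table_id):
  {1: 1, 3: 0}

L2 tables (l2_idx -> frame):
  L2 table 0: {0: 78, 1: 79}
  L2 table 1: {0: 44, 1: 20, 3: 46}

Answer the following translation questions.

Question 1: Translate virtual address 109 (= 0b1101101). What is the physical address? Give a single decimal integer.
vaddr = 109 = 0b1101101
Split: l1_idx=3, l2_idx=1, offset=5
L1[3] = 0
L2[0][1] = 79
paddr = 79 * 8 + 5 = 637

Answer: 637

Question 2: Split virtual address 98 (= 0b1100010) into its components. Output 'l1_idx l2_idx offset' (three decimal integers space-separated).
Answer: 3 0 2

Derivation:
vaddr = 98 = 0b1100010
  top 2 bits -> l1_idx = 3
  next 2 bits -> l2_idx = 0
  bottom 3 bits -> offset = 2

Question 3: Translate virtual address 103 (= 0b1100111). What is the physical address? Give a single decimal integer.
vaddr = 103 = 0b1100111
Split: l1_idx=3, l2_idx=0, offset=7
L1[3] = 0
L2[0][0] = 78
paddr = 78 * 8 + 7 = 631

Answer: 631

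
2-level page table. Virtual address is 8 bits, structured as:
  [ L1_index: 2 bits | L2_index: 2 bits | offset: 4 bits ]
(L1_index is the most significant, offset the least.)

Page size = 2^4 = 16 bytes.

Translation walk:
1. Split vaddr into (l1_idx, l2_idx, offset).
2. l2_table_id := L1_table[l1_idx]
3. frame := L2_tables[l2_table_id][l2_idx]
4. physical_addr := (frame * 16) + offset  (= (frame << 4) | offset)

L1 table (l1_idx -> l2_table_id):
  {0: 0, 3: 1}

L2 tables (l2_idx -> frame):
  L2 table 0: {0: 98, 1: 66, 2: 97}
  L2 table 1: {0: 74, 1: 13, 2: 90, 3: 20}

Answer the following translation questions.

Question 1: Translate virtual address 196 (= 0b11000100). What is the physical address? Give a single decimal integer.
vaddr = 196 = 0b11000100
Split: l1_idx=3, l2_idx=0, offset=4
L1[3] = 1
L2[1][0] = 74
paddr = 74 * 16 + 4 = 1188

Answer: 1188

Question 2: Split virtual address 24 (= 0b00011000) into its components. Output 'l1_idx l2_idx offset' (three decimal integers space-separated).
Answer: 0 1 8

Derivation:
vaddr = 24 = 0b00011000
  top 2 bits -> l1_idx = 0
  next 2 bits -> l2_idx = 1
  bottom 4 bits -> offset = 8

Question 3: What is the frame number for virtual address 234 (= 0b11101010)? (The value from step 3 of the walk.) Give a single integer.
vaddr = 234: l1_idx=3, l2_idx=2
L1[3] = 1; L2[1][2] = 90

Answer: 90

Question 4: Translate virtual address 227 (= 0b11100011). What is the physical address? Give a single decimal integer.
vaddr = 227 = 0b11100011
Split: l1_idx=3, l2_idx=2, offset=3
L1[3] = 1
L2[1][2] = 90
paddr = 90 * 16 + 3 = 1443

Answer: 1443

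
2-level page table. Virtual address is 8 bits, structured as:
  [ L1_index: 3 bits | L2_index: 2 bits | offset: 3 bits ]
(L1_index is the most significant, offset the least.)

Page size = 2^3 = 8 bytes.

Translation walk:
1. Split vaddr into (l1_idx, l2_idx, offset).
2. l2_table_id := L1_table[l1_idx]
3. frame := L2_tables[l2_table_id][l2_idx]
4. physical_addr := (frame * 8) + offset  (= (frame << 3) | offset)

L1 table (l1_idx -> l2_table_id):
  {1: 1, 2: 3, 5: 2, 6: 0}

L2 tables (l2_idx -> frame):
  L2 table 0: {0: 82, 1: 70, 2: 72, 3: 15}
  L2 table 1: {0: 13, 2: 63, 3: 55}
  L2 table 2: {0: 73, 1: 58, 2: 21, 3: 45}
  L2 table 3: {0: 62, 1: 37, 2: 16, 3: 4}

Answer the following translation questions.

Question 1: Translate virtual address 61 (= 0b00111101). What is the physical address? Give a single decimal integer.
Answer: 445

Derivation:
vaddr = 61 = 0b00111101
Split: l1_idx=1, l2_idx=3, offset=5
L1[1] = 1
L2[1][3] = 55
paddr = 55 * 8 + 5 = 445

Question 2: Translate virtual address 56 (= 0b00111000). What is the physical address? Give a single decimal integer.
vaddr = 56 = 0b00111000
Split: l1_idx=1, l2_idx=3, offset=0
L1[1] = 1
L2[1][3] = 55
paddr = 55 * 8 + 0 = 440

Answer: 440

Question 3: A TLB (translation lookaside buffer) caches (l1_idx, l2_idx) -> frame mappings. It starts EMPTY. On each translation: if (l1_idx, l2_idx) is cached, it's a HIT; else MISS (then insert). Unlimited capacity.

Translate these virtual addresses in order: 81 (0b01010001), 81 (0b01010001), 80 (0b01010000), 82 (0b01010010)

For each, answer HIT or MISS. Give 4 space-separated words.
vaddr=81: (2,2) not in TLB -> MISS, insert
vaddr=81: (2,2) in TLB -> HIT
vaddr=80: (2,2) in TLB -> HIT
vaddr=82: (2,2) in TLB -> HIT

Answer: MISS HIT HIT HIT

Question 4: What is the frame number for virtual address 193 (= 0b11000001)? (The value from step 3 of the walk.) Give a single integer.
vaddr = 193: l1_idx=6, l2_idx=0
L1[6] = 0; L2[0][0] = 82

Answer: 82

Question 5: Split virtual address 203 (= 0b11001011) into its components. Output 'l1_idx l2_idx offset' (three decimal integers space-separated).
Answer: 6 1 3

Derivation:
vaddr = 203 = 0b11001011
  top 3 bits -> l1_idx = 6
  next 2 bits -> l2_idx = 1
  bottom 3 bits -> offset = 3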